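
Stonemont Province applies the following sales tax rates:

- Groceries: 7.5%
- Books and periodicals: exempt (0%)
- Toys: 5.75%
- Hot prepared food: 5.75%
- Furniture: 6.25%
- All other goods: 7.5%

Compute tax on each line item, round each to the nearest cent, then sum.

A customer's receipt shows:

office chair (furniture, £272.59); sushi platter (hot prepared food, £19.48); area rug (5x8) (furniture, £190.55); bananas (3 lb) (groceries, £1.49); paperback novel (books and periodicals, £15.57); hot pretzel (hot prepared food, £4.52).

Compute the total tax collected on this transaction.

£30.44

Office chair £272.59: furniture → 6.25% → £17.04
Sushi platter £19.48: hot prepared food → 5.75% → £1.12
Area rug (5x8) £190.55: furniture → 6.25% → £11.91
Bananas (3 lb) £1.49: groceries → 7.5% → £0.11
Paperback novel £15.57: books and periodicals → 0% → £0.00
Hot pretzel £4.52: hot prepared food → 5.75% → £0.26
Total tax = £17.04 + £1.12 + £11.91 + £0.11 + £0.26 = £30.44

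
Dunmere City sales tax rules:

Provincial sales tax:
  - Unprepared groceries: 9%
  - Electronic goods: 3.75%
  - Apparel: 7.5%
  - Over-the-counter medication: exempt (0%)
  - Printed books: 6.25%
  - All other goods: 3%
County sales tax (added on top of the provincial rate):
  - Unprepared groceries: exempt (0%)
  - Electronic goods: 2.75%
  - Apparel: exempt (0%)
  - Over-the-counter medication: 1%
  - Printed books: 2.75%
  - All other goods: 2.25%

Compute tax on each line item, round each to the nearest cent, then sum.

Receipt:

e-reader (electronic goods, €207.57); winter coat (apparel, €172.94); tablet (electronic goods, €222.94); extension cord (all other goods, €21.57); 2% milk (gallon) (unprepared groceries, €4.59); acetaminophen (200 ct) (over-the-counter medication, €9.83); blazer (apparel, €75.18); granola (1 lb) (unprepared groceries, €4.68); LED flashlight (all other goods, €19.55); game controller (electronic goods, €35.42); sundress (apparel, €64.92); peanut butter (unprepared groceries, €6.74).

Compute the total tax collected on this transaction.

E-reader €207.57: electronic goods → 3.75% + 2.75% county = 6.5% → €13.49
Winter coat €172.94: apparel → 7.5% + 0% county = 7.5% → €12.97
Tablet €222.94: electronic goods → 3.75% + 2.75% county = 6.5% → €14.49
Extension cord €21.57: all other goods → 3% + 2.25% county = 5.25% → €1.13
2% milk (gallon) €4.59: unprepared groceries → 9% + 0% county = 9% → €0.41
Acetaminophen (200 ct) €9.83: over-the-counter medication → 0% + 1% county = 1% → €0.10
Blazer €75.18: apparel → 7.5% + 0% county = 7.5% → €5.64
Granola (1 lb) €4.68: unprepared groceries → 9% + 0% county = 9% → €0.42
LED flashlight €19.55: all other goods → 3% + 2.25% county = 5.25% → €1.03
Game controller €35.42: electronic goods → 3.75% + 2.75% county = 6.5% → €2.30
Sundress €64.92: apparel → 7.5% + 0% county = 7.5% → €4.87
Peanut butter €6.74: unprepared groceries → 9% + 0% county = 9% → €0.61
Total tax = €13.49 + €12.97 + €14.49 + €1.13 + €0.41 + €0.10 + €5.64 + €0.42 + €1.03 + €2.30 + €4.87 + €0.61 = €57.46

€57.46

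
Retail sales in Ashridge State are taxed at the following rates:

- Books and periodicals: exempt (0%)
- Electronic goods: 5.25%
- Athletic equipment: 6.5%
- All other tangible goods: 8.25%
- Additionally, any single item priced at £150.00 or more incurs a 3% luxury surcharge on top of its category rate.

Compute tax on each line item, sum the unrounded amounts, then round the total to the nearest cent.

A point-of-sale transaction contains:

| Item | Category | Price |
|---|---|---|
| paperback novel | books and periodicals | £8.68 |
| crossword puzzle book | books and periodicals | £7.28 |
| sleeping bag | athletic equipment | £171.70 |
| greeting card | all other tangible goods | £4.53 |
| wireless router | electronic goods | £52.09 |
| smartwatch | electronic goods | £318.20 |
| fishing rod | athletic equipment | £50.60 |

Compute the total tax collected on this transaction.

£48.96

Paperback novel £8.68: books and periodicals → 0% → £0.00
Crossword puzzle book £7.28: books and periodicals → 0% → £0.00
Sleeping bag £171.70: athletic equipment → 6.5% + 3% surcharge = 9.5% → £16.3115
Greeting card £4.53: all other tangible goods → 8.25% → £0.373725
Wireless router £52.09: electronic goods → 5.25% → £2.734725
Smartwatch £318.20: electronic goods → 5.25% + 3% surcharge = 8.25% → £26.2515
Fishing rod £50.60: athletic equipment → 6.5% → £3.289
Unrounded tax sum = £48.96045 → £48.96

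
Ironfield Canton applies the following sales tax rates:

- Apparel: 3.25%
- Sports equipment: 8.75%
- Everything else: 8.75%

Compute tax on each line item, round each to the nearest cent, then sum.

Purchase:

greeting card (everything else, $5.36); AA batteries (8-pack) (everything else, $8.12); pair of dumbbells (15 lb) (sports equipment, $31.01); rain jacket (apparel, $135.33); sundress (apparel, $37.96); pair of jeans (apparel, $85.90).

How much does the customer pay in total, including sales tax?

$315.99

Greeting card $5.36: everything else → 8.75% → $0.47
AA batteries (8-pack) $8.12: everything else → 8.75% → $0.71
Pair of dumbbells (15 lb) $31.01: sports equipment → 8.75% → $2.71
Rain jacket $135.33: apparel → 3.25% → $4.40
Sundress $37.96: apparel → 3.25% → $1.23
Pair of jeans $85.90: apparel → 3.25% → $2.79
Subtotal = $303.68; tax = $12.31; total due = $315.99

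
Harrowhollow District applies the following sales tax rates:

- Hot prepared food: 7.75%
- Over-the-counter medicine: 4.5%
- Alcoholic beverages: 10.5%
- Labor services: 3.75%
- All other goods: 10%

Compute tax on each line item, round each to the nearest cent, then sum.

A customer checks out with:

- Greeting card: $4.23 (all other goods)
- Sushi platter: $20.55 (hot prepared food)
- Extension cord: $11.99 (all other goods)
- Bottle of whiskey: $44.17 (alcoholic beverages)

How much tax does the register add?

Greeting card $4.23: all other goods → 10% → $0.42
Sushi platter $20.55: hot prepared food → 7.75% → $1.59
Extension cord $11.99: all other goods → 10% → $1.20
Bottle of whiskey $44.17: alcoholic beverages → 10.5% → $4.64
Total tax = $0.42 + $1.59 + $1.20 + $4.64 = $7.85

$7.85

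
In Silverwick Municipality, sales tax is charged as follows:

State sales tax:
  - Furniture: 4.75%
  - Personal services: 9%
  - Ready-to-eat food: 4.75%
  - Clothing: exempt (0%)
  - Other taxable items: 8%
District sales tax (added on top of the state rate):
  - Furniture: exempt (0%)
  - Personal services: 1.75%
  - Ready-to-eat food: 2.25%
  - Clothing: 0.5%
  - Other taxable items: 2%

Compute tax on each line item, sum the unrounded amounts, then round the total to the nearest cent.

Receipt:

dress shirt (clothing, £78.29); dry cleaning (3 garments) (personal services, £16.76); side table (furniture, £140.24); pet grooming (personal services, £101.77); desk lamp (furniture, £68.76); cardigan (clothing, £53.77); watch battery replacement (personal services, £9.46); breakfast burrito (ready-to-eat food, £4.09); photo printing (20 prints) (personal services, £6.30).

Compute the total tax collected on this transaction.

£25.31

Dress shirt £78.29: clothing → 0% + 0.5% district = 0.5% → £0.39145
Dry cleaning (3 garments) £16.76: personal services → 9% + 1.75% district = 10.75% → £1.8017
Side table £140.24: furniture → 4.75% + 0% district = 4.75% → £6.6614
Pet grooming £101.77: personal services → 9% + 1.75% district = 10.75% → £10.940275
Desk lamp £68.76: furniture → 4.75% + 0% district = 4.75% → £3.2661
Cardigan £53.77: clothing → 0% + 0.5% district = 0.5% → £0.26885
Watch battery replacement £9.46: personal services → 9% + 1.75% district = 10.75% → £1.01695
Breakfast burrito £4.09: ready-to-eat food → 4.75% + 2.25% district = 7% → £0.2863
Photo printing (20 prints) £6.30: personal services → 9% + 1.75% district = 10.75% → £0.67725
Unrounded tax sum = £25.310275 → £25.31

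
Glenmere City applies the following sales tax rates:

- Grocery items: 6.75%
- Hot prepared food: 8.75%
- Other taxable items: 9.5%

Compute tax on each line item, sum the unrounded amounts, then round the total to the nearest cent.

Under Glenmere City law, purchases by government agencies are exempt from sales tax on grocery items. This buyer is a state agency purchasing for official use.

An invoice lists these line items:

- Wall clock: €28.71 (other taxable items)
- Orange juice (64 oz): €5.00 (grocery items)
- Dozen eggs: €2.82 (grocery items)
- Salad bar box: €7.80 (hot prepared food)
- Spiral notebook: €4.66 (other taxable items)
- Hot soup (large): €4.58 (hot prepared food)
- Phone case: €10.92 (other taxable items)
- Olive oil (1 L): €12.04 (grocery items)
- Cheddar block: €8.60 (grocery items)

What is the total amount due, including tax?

Wall clock €28.71: other taxable items → 9.5% → €2.72745
Orange juice (64 oz) €5.00: grocery items, buyer-exempt → 0% → €0.00
Dozen eggs €2.82: grocery items, buyer-exempt → 0% → €0.00
Salad bar box €7.80: hot prepared food → 8.75% → €0.6825
Spiral notebook €4.66: other taxable items → 9.5% → €0.4427
Hot soup (large) €4.58: hot prepared food → 8.75% → €0.40075
Phone case €10.92: other taxable items → 9.5% → €1.0374
Olive oil (1 L) €12.04: grocery items, buyer-exempt → 0% → €0.00
Cheddar block €8.60: grocery items, buyer-exempt → 0% → €0.00
Subtotal = €85.13; unrounded tax = €5.2908 → €5.29; total due = €90.42

€90.42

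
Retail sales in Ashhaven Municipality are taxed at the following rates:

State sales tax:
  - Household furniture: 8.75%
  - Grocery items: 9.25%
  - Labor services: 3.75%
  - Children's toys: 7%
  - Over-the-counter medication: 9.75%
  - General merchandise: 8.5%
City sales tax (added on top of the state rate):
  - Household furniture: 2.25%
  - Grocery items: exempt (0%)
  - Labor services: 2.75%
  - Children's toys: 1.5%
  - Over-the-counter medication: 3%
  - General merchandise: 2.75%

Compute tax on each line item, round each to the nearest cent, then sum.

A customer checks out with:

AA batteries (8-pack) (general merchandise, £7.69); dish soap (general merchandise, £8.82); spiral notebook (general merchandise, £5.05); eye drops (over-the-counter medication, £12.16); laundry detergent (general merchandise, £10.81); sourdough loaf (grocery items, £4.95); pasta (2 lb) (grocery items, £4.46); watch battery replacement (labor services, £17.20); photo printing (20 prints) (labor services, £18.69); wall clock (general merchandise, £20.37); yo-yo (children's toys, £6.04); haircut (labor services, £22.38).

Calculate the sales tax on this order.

£12.65

AA batteries (8-pack) £7.69: general merchandise → 8.5% + 2.75% city = 11.25% → £0.87
Dish soap £8.82: general merchandise → 8.5% + 2.75% city = 11.25% → £0.99
Spiral notebook £5.05: general merchandise → 8.5% + 2.75% city = 11.25% → £0.57
Eye drops £12.16: over-the-counter medication → 9.75% + 3% city = 12.75% → £1.55
Laundry detergent £10.81: general merchandise → 8.5% + 2.75% city = 11.25% → £1.22
Sourdough loaf £4.95: grocery items → 9.25% + 0% city = 9.25% → £0.46
Pasta (2 lb) £4.46: grocery items → 9.25% + 0% city = 9.25% → £0.41
Watch battery replacement £17.20: labor services → 3.75% + 2.75% city = 6.5% → £1.12
Photo printing (20 prints) £18.69: labor services → 3.75% + 2.75% city = 6.5% → £1.21
Wall clock £20.37: general merchandise → 8.5% + 2.75% city = 11.25% → £2.29
Yo-yo £6.04: children's toys → 7% + 1.5% city = 8.5% → £0.51
Haircut £22.38: labor services → 3.75% + 2.75% city = 6.5% → £1.45
Total tax = £0.87 + £0.99 + £0.57 + £1.55 + £1.22 + £0.46 + £0.41 + £1.12 + £1.21 + £2.29 + £0.51 + £1.45 = £12.65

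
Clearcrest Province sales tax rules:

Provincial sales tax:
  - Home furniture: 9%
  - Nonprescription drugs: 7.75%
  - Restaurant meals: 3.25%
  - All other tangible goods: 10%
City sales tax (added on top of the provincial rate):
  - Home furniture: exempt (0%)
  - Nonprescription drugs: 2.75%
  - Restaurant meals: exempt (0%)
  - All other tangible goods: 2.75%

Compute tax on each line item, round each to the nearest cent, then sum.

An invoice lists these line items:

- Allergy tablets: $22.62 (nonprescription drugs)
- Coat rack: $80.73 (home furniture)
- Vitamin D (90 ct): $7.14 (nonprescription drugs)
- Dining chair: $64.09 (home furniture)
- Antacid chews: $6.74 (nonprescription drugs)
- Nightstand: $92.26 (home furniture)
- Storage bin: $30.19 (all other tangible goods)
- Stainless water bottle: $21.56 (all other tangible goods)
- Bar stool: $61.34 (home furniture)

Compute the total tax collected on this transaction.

Allergy tablets $22.62: nonprescription drugs → 7.75% + 2.75% city = 10.5% → $2.38
Coat rack $80.73: home furniture → 9% + 0% city = 9% → $7.27
Vitamin D (90 ct) $7.14: nonprescription drugs → 7.75% + 2.75% city = 10.5% → $0.75
Dining chair $64.09: home furniture → 9% + 0% city = 9% → $5.77
Antacid chews $6.74: nonprescription drugs → 7.75% + 2.75% city = 10.5% → $0.71
Nightstand $92.26: home furniture → 9% + 0% city = 9% → $8.30
Storage bin $30.19: all other tangible goods → 10% + 2.75% city = 12.75% → $3.85
Stainless water bottle $21.56: all other tangible goods → 10% + 2.75% city = 12.75% → $2.75
Bar stool $61.34: home furniture → 9% + 0% city = 9% → $5.52
Total tax = $2.38 + $7.27 + $0.75 + $5.77 + $0.71 + $8.30 + $3.85 + $2.75 + $5.52 = $37.30

$37.30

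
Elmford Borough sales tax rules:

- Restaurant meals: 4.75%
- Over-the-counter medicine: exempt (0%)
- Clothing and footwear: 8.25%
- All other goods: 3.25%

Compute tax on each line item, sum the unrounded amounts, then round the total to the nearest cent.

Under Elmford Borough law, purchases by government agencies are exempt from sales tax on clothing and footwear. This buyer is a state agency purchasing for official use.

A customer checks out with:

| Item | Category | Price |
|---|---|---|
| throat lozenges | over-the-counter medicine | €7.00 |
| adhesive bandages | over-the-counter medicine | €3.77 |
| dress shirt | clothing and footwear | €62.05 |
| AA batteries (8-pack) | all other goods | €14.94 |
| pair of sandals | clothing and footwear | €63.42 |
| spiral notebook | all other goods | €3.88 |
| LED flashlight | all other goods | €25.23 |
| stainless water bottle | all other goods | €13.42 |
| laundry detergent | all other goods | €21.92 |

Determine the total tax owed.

Throat lozenges €7.00: over-the-counter medicine → 0% → €0.00
Adhesive bandages €3.77: over-the-counter medicine → 0% → €0.00
Dress shirt €62.05: clothing and footwear, buyer-exempt → 0% → €0.00
AA batteries (8-pack) €14.94: all other goods → 3.25% → €0.48555
Pair of sandals €63.42: clothing and footwear, buyer-exempt → 0% → €0.00
Spiral notebook €3.88: all other goods → 3.25% → €0.1261
LED flashlight €25.23: all other goods → 3.25% → €0.819975
Stainless water bottle €13.42: all other goods → 3.25% → €0.43615
Laundry detergent €21.92: all other goods → 3.25% → €0.7124
Unrounded tax sum = €2.580175 → €2.58

€2.58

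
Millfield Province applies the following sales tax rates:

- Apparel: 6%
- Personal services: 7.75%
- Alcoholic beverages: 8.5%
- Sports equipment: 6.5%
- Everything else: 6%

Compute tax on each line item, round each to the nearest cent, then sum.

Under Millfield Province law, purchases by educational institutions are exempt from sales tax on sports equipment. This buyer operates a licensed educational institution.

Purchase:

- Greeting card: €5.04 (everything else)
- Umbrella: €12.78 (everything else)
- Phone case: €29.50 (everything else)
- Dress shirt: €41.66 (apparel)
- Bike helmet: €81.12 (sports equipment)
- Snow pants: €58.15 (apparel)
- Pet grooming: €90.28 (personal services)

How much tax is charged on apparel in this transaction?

Dress shirt €41.66: apparel → 6% → €2.50
Snow pants €58.15: apparel → 6% → €3.49
Tax on apparel = €2.50 + €3.49 = €5.99

€5.99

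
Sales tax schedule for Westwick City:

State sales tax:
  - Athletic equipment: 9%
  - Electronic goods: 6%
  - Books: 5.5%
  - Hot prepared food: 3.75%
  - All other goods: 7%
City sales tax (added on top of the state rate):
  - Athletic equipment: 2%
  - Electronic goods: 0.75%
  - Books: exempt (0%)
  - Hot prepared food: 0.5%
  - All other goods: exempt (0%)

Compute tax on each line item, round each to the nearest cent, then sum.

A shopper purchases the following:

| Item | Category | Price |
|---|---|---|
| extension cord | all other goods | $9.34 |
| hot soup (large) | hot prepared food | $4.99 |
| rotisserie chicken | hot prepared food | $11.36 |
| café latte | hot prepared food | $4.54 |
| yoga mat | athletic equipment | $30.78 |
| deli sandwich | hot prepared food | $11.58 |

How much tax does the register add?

Extension cord $9.34: all other goods → 7% + 0% city = 7% → $0.65
Hot soup (large) $4.99: hot prepared food → 3.75% + 0.5% city = 4.25% → $0.21
Rotisserie chicken $11.36: hot prepared food → 3.75% + 0.5% city = 4.25% → $0.48
Café latte $4.54: hot prepared food → 3.75% + 0.5% city = 4.25% → $0.19
Yoga mat $30.78: athletic equipment → 9% + 2% city = 11% → $3.39
Deli sandwich $11.58: hot prepared food → 3.75% + 0.5% city = 4.25% → $0.49
Total tax = $0.65 + $0.21 + $0.48 + $0.19 + $3.39 + $0.49 = $5.41

$5.41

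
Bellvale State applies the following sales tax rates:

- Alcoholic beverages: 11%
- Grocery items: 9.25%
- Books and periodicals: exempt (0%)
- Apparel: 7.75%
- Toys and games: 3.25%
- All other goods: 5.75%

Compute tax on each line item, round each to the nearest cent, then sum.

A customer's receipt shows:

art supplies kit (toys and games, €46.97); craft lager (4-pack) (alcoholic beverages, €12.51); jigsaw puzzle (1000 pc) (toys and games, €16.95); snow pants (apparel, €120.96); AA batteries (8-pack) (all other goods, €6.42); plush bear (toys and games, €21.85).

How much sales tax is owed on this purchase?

Art supplies kit €46.97: toys and games → 3.25% → €1.53
Craft lager (4-pack) €12.51: alcoholic beverages → 11% → €1.38
Jigsaw puzzle (1000 pc) €16.95: toys and games → 3.25% → €0.55
Snow pants €120.96: apparel → 7.75% → €9.37
AA batteries (8-pack) €6.42: all other goods → 5.75% → €0.37
Plush bear €21.85: toys and games → 3.25% → €0.71
Total tax = €1.53 + €1.38 + €0.55 + €9.37 + €0.37 + €0.71 = €13.91

€13.91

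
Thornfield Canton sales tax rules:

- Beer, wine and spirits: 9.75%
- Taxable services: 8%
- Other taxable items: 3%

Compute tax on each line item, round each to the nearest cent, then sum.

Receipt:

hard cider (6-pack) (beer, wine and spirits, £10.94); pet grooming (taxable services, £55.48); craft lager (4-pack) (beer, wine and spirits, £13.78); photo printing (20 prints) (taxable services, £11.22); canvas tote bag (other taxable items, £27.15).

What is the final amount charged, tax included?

Hard cider (6-pack) £10.94: beer, wine and spirits → 9.75% → £1.07
Pet grooming £55.48: taxable services → 8% → £4.44
Craft lager (4-pack) £13.78: beer, wine and spirits → 9.75% → £1.34
Photo printing (20 prints) £11.22: taxable services → 8% → £0.90
Canvas tote bag £27.15: other taxable items → 3% → £0.81
Subtotal = £118.57; tax = £8.56; total due = £127.13

£127.13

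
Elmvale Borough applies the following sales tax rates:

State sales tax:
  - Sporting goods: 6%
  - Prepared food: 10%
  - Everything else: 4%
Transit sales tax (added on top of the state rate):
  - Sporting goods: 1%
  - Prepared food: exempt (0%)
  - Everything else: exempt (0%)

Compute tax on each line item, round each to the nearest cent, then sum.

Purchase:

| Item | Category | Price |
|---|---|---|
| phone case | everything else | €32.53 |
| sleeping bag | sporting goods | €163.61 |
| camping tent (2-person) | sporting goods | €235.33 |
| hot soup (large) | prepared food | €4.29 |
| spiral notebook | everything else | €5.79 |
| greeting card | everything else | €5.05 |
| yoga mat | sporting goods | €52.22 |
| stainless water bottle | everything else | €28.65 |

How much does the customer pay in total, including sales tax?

€562.36

Phone case €32.53: everything else → 4% + 0% transit = 4% → €1.30
Sleeping bag €163.61: sporting goods → 6% + 1% transit = 7% → €11.45
Camping tent (2-person) €235.33: sporting goods → 6% + 1% transit = 7% → €16.47
Hot soup (large) €4.29: prepared food → 10% + 0% transit = 10% → €0.43
Spiral notebook €5.79: everything else → 4% + 0% transit = 4% → €0.23
Greeting card €5.05: everything else → 4% + 0% transit = 4% → €0.20
Yoga mat €52.22: sporting goods → 6% + 1% transit = 7% → €3.66
Stainless water bottle €28.65: everything else → 4% + 0% transit = 4% → €1.15
Subtotal = €527.47; tax = €34.89; total due = €562.36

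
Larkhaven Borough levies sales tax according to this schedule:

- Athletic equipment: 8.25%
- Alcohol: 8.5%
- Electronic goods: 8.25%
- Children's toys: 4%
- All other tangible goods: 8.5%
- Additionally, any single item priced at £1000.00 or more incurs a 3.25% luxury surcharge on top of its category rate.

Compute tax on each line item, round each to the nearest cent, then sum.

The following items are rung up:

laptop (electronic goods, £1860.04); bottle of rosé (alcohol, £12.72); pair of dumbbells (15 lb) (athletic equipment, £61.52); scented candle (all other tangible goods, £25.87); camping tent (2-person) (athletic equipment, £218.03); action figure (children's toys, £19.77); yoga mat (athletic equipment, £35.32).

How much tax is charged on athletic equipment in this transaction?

£25.98

Pair of dumbbells (15 lb) £61.52: athletic equipment → 8.25% → £5.08
Camping tent (2-person) £218.03: athletic equipment → 8.25% → £17.99
Yoga mat £35.32: athletic equipment → 8.25% → £2.91
Tax on athletic equipment = £5.08 + £17.99 + £2.91 = £25.98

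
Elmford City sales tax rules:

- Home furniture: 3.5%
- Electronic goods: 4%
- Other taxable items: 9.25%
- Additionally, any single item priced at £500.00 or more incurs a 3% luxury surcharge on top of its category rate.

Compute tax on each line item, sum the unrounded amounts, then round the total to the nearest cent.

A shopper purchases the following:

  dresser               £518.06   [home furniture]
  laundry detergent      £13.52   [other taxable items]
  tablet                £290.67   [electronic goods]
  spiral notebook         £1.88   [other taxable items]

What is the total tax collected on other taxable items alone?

£1.42

Laundry detergent £13.52: other taxable items → 9.25% → £1.2506
Spiral notebook £1.88: other taxable items → 9.25% → £0.1739
Tax on other taxable items: unrounded sum = £1.4245 → £1.42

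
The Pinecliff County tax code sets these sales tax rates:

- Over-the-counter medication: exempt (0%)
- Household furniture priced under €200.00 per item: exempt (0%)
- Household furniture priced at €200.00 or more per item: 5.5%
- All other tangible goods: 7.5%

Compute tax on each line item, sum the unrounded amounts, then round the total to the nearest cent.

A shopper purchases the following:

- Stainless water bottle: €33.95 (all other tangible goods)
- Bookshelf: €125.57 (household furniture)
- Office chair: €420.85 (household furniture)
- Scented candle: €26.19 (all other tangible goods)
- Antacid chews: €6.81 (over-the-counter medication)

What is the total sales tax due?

€27.66

Stainless water bottle €33.95: all other tangible goods → 7.5% → €2.54625
Bookshelf €125.57: household furniture, under €200.00 → 0% → €0.00
Office chair €420.85: household furniture, €200.00 or more → 5.5% → €23.14675
Scented candle €26.19: all other tangible goods → 7.5% → €1.96425
Antacid chews €6.81: over-the-counter medication → 0% → €0.00
Unrounded tax sum = €27.65725 → €27.66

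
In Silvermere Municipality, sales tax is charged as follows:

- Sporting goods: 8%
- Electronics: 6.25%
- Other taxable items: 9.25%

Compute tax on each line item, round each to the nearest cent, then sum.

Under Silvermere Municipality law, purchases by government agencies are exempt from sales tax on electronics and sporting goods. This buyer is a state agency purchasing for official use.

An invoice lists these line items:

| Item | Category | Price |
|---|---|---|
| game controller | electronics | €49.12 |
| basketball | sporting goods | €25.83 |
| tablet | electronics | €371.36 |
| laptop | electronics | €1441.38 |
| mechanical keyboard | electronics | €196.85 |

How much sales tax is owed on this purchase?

€0.00

Game controller €49.12: electronics, buyer-exempt → 0% → €0.00
Basketball €25.83: sporting goods, buyer-exempt → 0% → €0.00
Tablet €371.36: electronics, buyer-exempt → 0% → €0.00
Laptop €1441.38: electronics, buyer-exempt → 0% → €0.00
Mechanical keyboard €196.85: electronics, buyer-exempt → 0% → €0.00
Total tax = €0.00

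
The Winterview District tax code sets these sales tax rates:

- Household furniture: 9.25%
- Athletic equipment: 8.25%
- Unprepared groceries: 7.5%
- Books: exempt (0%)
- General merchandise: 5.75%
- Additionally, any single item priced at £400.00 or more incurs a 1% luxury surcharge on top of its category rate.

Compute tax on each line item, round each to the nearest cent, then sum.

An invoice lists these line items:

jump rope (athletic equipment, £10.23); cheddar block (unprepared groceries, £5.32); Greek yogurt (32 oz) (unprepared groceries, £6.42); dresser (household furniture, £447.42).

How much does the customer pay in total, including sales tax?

Jump rope £10.23: athletic equipment → 8.25% → £0.84
Cheddar block £5.32: unprepared groceries → 7.5% → £0.40
Greek yogurt (32 oz) £6.42: unprepared groceries → 7.5% → £0.48
Dresser £447.42: household furniture → 9.25% + 1% surcharge = 10.25% → £45.86
Subtotal = £469.39; tax = £47.58; total due = £516.97

£516.97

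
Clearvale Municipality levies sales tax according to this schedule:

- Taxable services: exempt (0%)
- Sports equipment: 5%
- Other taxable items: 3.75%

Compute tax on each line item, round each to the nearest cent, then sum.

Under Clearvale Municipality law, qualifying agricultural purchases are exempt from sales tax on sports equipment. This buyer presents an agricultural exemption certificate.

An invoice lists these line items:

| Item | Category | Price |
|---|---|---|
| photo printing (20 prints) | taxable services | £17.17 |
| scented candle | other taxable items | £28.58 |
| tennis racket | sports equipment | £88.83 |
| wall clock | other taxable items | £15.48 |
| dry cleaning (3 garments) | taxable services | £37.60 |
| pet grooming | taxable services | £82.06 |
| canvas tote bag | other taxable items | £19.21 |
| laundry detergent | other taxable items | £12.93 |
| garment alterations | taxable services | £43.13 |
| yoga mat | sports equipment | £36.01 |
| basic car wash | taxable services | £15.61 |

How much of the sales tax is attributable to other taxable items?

£2.85

Scented candle £28.58: other taxable items → 3.75% → £1.07
Wall clock £15.48: other taxable items → 3.75% → £0.58
Canvas tote bag £19.21: other taxable items → 3.75% → £0.72
Laundry detergent £12.93: other taxable items → 3.75% → £0.48
Tax on other taxable items = £1.07 + £0.58 + £0.72 + £0.48 = £2.85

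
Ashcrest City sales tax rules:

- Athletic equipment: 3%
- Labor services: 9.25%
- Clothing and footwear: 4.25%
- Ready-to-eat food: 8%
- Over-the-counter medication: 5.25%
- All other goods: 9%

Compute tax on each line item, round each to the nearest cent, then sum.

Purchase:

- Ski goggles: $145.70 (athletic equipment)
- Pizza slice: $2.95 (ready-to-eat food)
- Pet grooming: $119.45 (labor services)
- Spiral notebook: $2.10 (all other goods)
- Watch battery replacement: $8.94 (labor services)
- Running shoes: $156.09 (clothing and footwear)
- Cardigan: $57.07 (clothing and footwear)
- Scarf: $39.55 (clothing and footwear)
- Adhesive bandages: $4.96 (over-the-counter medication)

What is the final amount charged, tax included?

Ski goggles $145.70: athletic equipment → 3% → $4.37
Pizza slice $2.95: ready-to-eat food → 8% → $0.24
Pet grooming $119.45: labor services → 9.25% → $11.05
Spiral notebook $2.10: all other goods → 9% → $0.19
Watch battery replacement $8.94: labor services → 9.25% → $0.83
Running shoes $156.09: clothing and footwear → 4.25% → $6.63
Cardigan $57.07: clothing and footwear → 4.25% → $2.43
Scarf $39.55: clothing and footwear → 4.25% → $1.68
Adhesive bandages $4.96: over-the-counter medication → 5.25% → $0.26
Subtotal = $536.81; tax = $27.68; total due = $564.49

$564.49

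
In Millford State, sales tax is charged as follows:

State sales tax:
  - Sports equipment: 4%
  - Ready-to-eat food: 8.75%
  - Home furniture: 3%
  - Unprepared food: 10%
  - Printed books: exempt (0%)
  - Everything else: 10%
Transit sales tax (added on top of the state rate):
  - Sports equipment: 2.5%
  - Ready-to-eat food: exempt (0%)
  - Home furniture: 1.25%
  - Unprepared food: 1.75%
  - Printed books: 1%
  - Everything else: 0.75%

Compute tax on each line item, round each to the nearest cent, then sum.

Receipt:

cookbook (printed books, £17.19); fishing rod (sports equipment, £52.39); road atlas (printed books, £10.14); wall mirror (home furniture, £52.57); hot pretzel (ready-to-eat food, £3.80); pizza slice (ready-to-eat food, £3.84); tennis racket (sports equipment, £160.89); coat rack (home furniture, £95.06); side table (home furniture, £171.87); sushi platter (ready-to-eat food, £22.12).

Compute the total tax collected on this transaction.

£30.32

Cookbook £17.19: printed books → 0% + 1% transit = 1% → £0.17
Fishing rod £52.39: sports equipment → 4% + 2.5% transit = 6.5% → £3.41
Road atlas £10.14: printed books → 0% + 1% transit = 1% → £0.10
Wall mirror £52.57: home furniture → 3% + 1.25% transit = 4.25% → £2.23
Hot pretzel £3.80: ready-to-eat food → 8.75% + 0% transit = 8.75% → £0.33
Pizza slice £3.84: ready-to-eat food → 8.75% + 0% transit = 8.75% → £0.34
Tennis racket £160.89: sports equipment → 4% + 2.5% transit = 6.5% → £10.46
Coat rack £95.06: home furniture → 3% + 1.25% transit = 4.25% → £4.04
Side table £171.87: home furniture → 3% + 1.25% transit = 4.25% → £7.30
Sushi platter £22.12: ready-to-eat food → 8.75% + 0% transit = 8.75% → £1.94
Total tax = £0.17 + £3.41 + £0.10 + £2.23 + £0.33 + £0.34 + £10.46 + £4.04 + £7.30 + £1.94 = £30.32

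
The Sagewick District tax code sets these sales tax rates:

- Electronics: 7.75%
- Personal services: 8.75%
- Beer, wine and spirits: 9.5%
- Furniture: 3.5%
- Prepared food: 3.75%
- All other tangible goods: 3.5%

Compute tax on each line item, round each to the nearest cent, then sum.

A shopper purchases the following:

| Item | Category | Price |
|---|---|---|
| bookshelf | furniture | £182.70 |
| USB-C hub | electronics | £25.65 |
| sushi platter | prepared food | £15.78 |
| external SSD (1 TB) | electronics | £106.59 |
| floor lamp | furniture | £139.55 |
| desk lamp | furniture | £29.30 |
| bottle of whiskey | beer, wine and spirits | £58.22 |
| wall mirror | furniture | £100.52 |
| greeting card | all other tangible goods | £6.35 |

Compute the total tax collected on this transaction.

Bookshelf £182.70: furniture → 3.5% → £6.39
USB-C hub £25.65: electronics → 7.75% → £1.99
Sushi platter £15.78: prepared food → 3.75% → £0.59
External SSD (1 TB) £106.59: electronics → 7.75% → £8.26
Floor lamp £139.55: furniture → 3.5% → £4.88
Desk lamp £29.30: furniture → 3.5% → £1.03
Bottle of whiskey £58.22: beer, wine and spirits → 9.5% → £5.53
Wall mirror £100.52: furniture → 3.5% → £3.52
Greeting card £6.35: all other tangible goods → 3.5% → £0.22
Total tax = £6.39 + £1.99 + £0.59 + £8.26 + £4.88 + £1.03 + £5.53 + £3.52 + £0.22 = £32.41

£32.41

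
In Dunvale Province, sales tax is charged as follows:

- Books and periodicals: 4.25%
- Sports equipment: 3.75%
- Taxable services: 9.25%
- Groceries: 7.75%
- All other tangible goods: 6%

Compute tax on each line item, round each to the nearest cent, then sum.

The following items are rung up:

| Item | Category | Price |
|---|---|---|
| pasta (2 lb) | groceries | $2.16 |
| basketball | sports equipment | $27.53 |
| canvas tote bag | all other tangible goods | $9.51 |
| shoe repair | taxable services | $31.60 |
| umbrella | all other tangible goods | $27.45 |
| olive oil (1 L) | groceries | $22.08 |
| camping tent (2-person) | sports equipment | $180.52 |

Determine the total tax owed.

$14.82

Pasta (2 lb) $2.16: groceries → 7.75% → $0.17
Basketball $27.53: sports equipment → 3.75% → $1.03
Canvas tote bag $9.51: all other tangible goods → 6% → $0.57
Shoe repair $31.60: taxable services → 9.25% → $2.92
Umbrella $27.45: all other tangible goods → 6% → $1.65
Olive oil (1 L) $22.08: groceries → 7.75% → $1.71
Camping tent (2-person) $180.52: sports equipment → 3.75% → $6.77
Total tax = $0.17 + $1.03 + $0.57 + $2.92 + $1.65 + $1.71 + $6.77 = $14.82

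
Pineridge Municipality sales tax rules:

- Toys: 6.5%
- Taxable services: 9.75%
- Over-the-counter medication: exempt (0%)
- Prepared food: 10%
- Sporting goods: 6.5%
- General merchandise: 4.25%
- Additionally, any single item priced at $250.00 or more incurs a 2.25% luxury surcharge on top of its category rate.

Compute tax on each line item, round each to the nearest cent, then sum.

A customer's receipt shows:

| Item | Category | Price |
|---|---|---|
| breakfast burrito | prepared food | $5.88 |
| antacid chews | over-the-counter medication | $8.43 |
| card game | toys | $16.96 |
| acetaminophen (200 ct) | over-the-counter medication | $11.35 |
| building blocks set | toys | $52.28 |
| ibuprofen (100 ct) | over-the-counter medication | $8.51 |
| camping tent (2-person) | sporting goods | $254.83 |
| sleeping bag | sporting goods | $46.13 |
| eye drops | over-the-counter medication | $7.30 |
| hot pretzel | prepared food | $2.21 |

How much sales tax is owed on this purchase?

Breakfast burrito $5.88: prepared food → 10% → $0.59
Antacid chews $8.43: over-the-counter medication → 0% → $0.00
Card game $16.96: toys → 6.5% → $1.10
Acetaminophen (200 ct) $11.35: over-the-counter medication → 0% → $0.00
Building blocks set $52.28: toys → 6.5% → $3.40
Ibuprofen (100 ct) $8.51: over-the-counter medication → 0% → $0.00
Camping tent (2-person) $254.83: sporting goods → 6.5% + 2.25% surcharge = 8.75% → $22.30
Sleeping bag $46.13: sporting goods → 6.5% → $3.00
Eye drops $7.30: over-the-counter medication → 0% → $0.00
Hot pretzel $2.21: prepared food → 10% → $0.22
Total tax = $0.59 + $1.10 + $3.40 + $22.30 + $3.00 + $0.22 = $30.61

$30.61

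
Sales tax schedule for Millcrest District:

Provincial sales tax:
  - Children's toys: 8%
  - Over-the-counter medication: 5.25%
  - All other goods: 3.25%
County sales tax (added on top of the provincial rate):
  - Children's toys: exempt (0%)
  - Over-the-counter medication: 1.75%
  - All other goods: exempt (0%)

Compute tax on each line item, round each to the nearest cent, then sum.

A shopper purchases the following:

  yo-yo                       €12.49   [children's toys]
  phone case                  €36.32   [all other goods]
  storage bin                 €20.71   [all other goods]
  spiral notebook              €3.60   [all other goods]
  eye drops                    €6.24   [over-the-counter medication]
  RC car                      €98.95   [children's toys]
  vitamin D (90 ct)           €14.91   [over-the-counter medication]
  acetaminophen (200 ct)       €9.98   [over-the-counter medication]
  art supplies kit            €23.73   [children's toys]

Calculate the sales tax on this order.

Yo-yo €12.49: children's toys → 8% + 0% county = 8% → €1.00
Phone case €36.32: all other goods → 3.25% + 0% county = 3.25% → €1.18
Storage bin €20.71: all other goods → 3.25% + 0% county = 3.25% → €0.67
Spiral notebook €3.60: all other goods → 3.25% + 0% county = 3.25% → €0.12
Eye drops €6.24: over-the-counter medication → 5.25% + 1.75% county = 7% → €0.44
RC car €98.95: children's toys → 8% + 0% county = 8% → €7.92
Vitamin D (90 ct) €14.91: over-the-counter medication → 5.25% + 1.75% county = 7% → €1.04
Acetaminophen (200 ct) €9.98: over-the-counter medication → 5.25% + 1.75% county = 7% → €0.70
Art supplies kit €23.73: children's toys → 8% + 0% county = 8% → €1.90
Total tax = €1.00 + €1.18 + €0.67 + €0.12 + €0.44 + €7.92 + €1.04 + €0.70 + €1.90 = €14.97

€14.97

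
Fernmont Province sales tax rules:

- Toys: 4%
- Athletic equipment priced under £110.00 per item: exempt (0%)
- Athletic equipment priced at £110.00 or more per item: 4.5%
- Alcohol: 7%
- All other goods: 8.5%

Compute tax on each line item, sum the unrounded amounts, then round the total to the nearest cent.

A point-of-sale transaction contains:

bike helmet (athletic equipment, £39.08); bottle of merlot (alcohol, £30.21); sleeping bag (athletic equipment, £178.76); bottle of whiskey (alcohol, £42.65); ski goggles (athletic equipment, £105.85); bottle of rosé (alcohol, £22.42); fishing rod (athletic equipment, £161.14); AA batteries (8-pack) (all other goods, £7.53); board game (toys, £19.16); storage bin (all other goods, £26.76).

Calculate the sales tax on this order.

£25.65

Bike helmet £39.08: athletic equipment, under £110.00 → 0% → £0.00
Bottle of merlot £30.21: alcohol → 7% → £2.1147
Sleeping bag £178.76: athletic equipment, £110.00 or more → 4.5% → £8.0442
Bottle of whiskey £42.65: alcohol → 7% → £2.9855
Ski goggles £105.85: athletic equipment, under £110.00 → 0% → £0.00
Bottle of rosé £22.42: alcohol → 7% → £1.5694
Fishing rod £161.14: athletic equipment, £110.00 or more → 4.5% → £7.2513
AA batteries (8-pack) £7.53: all other goods → 8.5% → £0.64005
Board game £19.16: toys → 4% → £0.7664
Storage bin £26.76: all other goods → 8.5% → £2.2746
Unrounded tax sum = £25.64615 → £25.65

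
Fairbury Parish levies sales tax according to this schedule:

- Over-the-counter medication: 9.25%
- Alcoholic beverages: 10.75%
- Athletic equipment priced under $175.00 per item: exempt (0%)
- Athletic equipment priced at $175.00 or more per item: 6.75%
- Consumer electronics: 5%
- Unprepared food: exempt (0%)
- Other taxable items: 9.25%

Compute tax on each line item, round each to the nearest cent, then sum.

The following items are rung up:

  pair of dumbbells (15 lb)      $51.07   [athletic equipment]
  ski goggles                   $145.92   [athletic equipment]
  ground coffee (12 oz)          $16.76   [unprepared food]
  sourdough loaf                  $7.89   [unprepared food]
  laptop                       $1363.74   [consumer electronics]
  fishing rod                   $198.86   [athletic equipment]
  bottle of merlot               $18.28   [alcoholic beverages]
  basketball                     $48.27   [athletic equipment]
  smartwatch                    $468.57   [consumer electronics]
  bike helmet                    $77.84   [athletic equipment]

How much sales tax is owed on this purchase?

$107.01

Pair of dumbbells (15 lb) $51.07: athletic equipment, under $175.00 → 0% → $0.00
Ski goggles $145.92: athletic equipment, under $175.00 → 0% → $0.00
Ground coffee (12 oz) $16.76: unprepared food → 0% → $0.00
Sourdough loaf $7.89: unprepared food → 0% → $0.00
Laptop $1363.74: consumer electronics → 5% → $68.19
Fishing rod $198.86: athletic equipment, $175.00 or more → 6.75% → $13.42
Bottle of merlot $18.28: alcoholic beverages → 10.75% → $1.97
Basketball $48.27: athletic equipment, under $175.00 → 0% → $0.00
Smartwatch $468.57: consumer electronics → 5% → $23.43
Bike helmet $77.84: athletic equipment, under $175.00 → 0% → $0.00
Total tax = $68.19 + $13.42 + $1.97 + $23.43 = $107.01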